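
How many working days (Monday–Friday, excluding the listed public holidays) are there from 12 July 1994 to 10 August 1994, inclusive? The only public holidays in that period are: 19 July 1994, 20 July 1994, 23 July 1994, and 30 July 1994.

12 July 1994 is a Tuesday.
That's 30 days from start to end, counting both.
30 = 7 × 4 + 2, so there are 4 full weeks plus 2 extra days.
Each full week contributes 5 weekdays (Mon–Fri): 4 × 5 = 20.
The 2 extra days are Tuesday, Wednesday — 2 of them qualify.
Total: 20 + 2 = 22.
Holidays: 19 July 1994 (Tue); 20 July 1994 (Wed); 23 July 1994 (Sat); 30 July 1994 (Sat).
2 of the 4 holidays fall on weekdays; the rest are weekends and were already excluded.
Business days: 22 − 2 = 20.

20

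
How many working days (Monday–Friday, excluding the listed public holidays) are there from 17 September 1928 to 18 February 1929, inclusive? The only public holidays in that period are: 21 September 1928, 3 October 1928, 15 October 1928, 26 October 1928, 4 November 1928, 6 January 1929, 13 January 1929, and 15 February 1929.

17 September 1928 is a Monday.
From 17 September 1928 to 18 February 1929 is 155 days inclusive.
155 = 7 × 22 + 1, so there are 22 full weeks plus 1 extra day.
Each full week contributes 5 weekdays (Mon–Fri): 22 × 5 = 110.
The 1 extra day is Monday — 1 of them qualifies.
Total: 110 + 1 = 111.
Holidays: 21 September 1928 (Fri); 3 October 1928 (Wed); 15 October 1928 (Mon); 26 October 1928 (Fri); 4 November 1928 (Sun); 6 January 1929 (Sun); 13 January 1929 (Sun); 15 February 1929 (Fri).
5 of the 8 holidays fall on weekdays; the rest are weekends and were already excluded.
Business days: 111 − 5 = 106.

106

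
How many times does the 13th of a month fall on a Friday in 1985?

2

The 13th falls on a Friday when the month's 13th has weekday Fri.
Jan 13 is Sun; Feb 13 is Wed; Mar 13 is Wed; Apr 13 is Sat; May 13 is Mon; Jun 13 is Thu; Jul 13 is Sat; Aug 13 is Tue; Sep 13 is Fri ✓; Oct 13 is Sun; Nov 13 is Wed; Dec 13 is Fri ✓.
Friday the 13ths: Sep, Dec.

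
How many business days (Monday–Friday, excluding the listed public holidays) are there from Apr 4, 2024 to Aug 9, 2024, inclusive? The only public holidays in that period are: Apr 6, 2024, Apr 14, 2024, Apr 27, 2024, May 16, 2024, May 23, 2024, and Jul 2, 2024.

89

Apr 4, 2024 is a Thursday.
That's 128 days from start to end, counting both.
128 = 7 × 18 + 2, so there are 18 full weeks plus 2 extra days.
Each full week contributes 5 weekdays (Mon–Fri): 18 × 5 = 90.
The 2 extra days are Thu, Fri — 2 of them qualify.
Total: 90 + 2 = 92.
Holidays: Apr 6, 2024 (Sat); Apr 14, 2024 (Sun); Apr 27, 2024 (Sat); May 16, 2024 (Thu); May 23, 2024 (Thu); Jul 2, 2024 (Tue).
3 of the 6 holidays fall on weekdays; the rest are weekends and were already excluded.
Business days: 92 − 3 = 89.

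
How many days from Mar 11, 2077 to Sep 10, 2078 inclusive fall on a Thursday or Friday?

158

Mar 11, 2077 is a Thursday.
That's 549 days from start to end, counting both.
549 = 7 × 78 + 3, so there are 78 full weeks plus 3 extra days.
Each full week contributes 2 days from the set (Thu, Fri): 78 × 2 = 156.
The 3 extra days are Thu, Fri, Sat — 2 of them qualify.
Total: 156 + 2 = 158.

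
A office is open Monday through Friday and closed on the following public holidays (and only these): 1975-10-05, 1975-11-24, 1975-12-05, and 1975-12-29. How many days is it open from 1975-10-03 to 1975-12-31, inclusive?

61 working days

1975-10-03 is a Friday.
That's 90 days from start to end, counting both.
90 = 7 × 12 + 6, so there are 12 full weeks plus 6 extra days.
Each full week contributes 5 weekdays (Mon–Fri): 12 × 5 = 60.
The 6 extra days are Fri, Sat, Sun, Mon, Tue, Wed — 4 of them qualify.
Total: 60 + 4 = 64.
Holidays: 1975-10-05 (Sun); 1975-11-24 (Mon); 1975-12-05 (Fri); 1975-12-29 (Mon).
3 of the 4 holidays fall on weekdays; the rest are weekends and were already excluded.
Business days: 64 − 3 = 61.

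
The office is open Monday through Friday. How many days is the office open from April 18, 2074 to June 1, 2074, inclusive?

April 18, 2074 is a Wednesday.
The range spans 45 days (inclusive of both endpoints).
45 = 7 × 6 + 3, so there are 6 full weeks plus 3 extra days.
Each full week contributes 5 weekdays (Mon–Fri): 6 × 5 = 30.
The 3 extra days are Wednesday, Thursday, Friday — 3 of them qualify.
Total: 30 + 3 = 33.

33 weekdays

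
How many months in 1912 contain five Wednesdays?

A month has five Wednesdays exactly when Wednesday falls within its first (length − 28) days.
Jan: 31 days, starts Mon → 5 of Mon, Tue, Wed ✓
Feb: 29 days, starts Thu → 5 of Thu
Mar: 31 days, starts Fri → 5 of Fri, Sat, Sun
Apr: 30 days, starts Mon → 5 of Mon, Tue
May: 31 days, starts Wed → 5 of Wed, Thu, Fri ✓
Jun: 30 days, starts Sat → 5 of Sat, Sun
Jul: 31 days, starts Mon → 5 of Mon, Tue, Wed ✓
Aug: 31 days, starts Thu → 5 of Thu, Fri, Sat
Sep: 30 days, starts Sun → 5 of Sun, Mon
Oct: 31 days, starts Tue → 5 of Tue, Wed, Thu ✓
Nov: 30 days, starts Fri → 5 of Fri, Sat
Dec: 31 days, starts Sun → 5 of Sun, Mon, Tue
Months with five Wednesdays: Jan, May, Jul, Oct.

4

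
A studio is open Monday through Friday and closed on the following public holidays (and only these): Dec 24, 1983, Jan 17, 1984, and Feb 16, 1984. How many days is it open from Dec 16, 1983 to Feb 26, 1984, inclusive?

49

Dec 16, 1983 is a Friday.
From Dec 16, 1983 to Feb 26, 1984 is 73 days inclusive.
73 = 7 × 10 + 3, so there are 10 full weeks plus 3 extra days.
Each full week contributes 5 weekdays (Mon–Fri): 10 × 5 = 50.
The 3 extra days are Friday, Saturday, Sunday — 1 of them qualifies.
Total: 50 + 1 = 51.
Holidays: Dec 24, 1983 (Sat); Jan 17, 1984 (Tue); Feb 16, 1984 (Thu).
2 of the 3 holidays fall on weekdays; the rest are weekends and were already excluded.
Business days: 51 − 2 = 49.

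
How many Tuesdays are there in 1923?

1923-01-01 is a Monday.
That's 365 days from start to end, counting both.
365 = 7 × 52 + 1, so there are 52 full weeks plus 1 extra day.
Each full week contributes one Tuesday: 52 so far.
The 1 extra day is Mon — none qualify.
Total: 52 + 0 = 52.

52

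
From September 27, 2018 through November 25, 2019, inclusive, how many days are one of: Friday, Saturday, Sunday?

183

September 27, 2018 is a Thursday.
That's 425 days from start to end, counting both.
425 = 7 × 60 + 5, so there are 60 full weeks plus 5 extra days.
Each full week contributes 3 days from the set (Fri, Sat, Sun): 60 × 3 = 180.
The 5 extra days are Thursday, Friday, Saturday, Sunday, Monday — 3 of them qualify.
Total: 180 + 3 = 183.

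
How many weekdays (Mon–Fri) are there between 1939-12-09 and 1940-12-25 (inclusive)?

1939-12-09 is a Saturday.
That's 383 days from start to end, counting both.
383 = 7 × 54 + 5, so there are 54 full weeks plus 5 extra days.
Each full week contributes 5 weekdays (Mon–Fri): 54 × 5 = 270.
The 5 extra days are Saturday, Sunday, Monday, Tuesday, Wednesday — 3 of them qualify.
Total: 270 + 3 = 273.

273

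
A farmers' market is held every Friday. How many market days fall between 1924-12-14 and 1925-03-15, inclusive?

13

1924-12-14 is a Sunday.
The range spans 92 days (inclusive of both endpoints).
92 = 7 × 13 + 1, so there are 13 full weeks plus 1 extra day.
Each full week contributes one Friday: 13 so far.
The 1 extra day is Sunday — none qualify.
Total: 13 + 0 = 13.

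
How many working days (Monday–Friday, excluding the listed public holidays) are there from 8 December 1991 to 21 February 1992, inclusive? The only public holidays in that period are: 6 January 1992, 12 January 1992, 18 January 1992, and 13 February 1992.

8 December 1991 is a Sunday.
From 8 December 1991 to 21 February 1992 is 76 days inclusive.
76 = 7 × 10 + 6, so there are 10 full weeks plus 6 extra days.
Each full week contributes 5 weekdays (Mon–Fri): 10 × 5 = 50.
The 6 extra days are Sun, Mon, Tue, Wed, Thu, Fri — 5 of them qualify.
Total: 50 + 5 = 55.
Holidays: 6 January 1992 (Mon); 12 January 1992 (Sun); 18 January 1992 (Sat); 13 February 1992 (Thu).
2 of the 4 holidays fall on weekdays; the rest are weekends and were already excluded.
Business days: 55 − 2 = 53.

53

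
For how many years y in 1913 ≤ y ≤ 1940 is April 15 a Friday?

Day of week of April 15 in each year:
1913: Tue, 1914: Wed, 1915: Thu, 1916: Sat, 1917: Sun, 1918: Mon, 1919: Tue, 1920: Thu, 1921: Fri ✓, 1922: Sat, 1923: Sun, 1924: Tue, 1925: Wed, 1926: Thu, 1927: Fri ✓, 1928: Sun, 1929: Mon, 1930: Tue, 1931: Wed, 1932: Fri ✓, 1933: Sat, 1934: Sun, 1935: Mon, 1936: Wed, 1937: Thu, 1938: Fri ✓, 1939: Sat, 1940: Mon
Fridays: 1921, 1927, 1932, 1938.

4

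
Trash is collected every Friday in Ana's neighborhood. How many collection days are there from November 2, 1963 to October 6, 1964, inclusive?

48 Fridays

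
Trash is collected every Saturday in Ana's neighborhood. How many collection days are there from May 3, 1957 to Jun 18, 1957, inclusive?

May 3, 1957 is a Friday.
From May 3, 1957 to Jun 18, 1957 is 47 days inclusive.
47 = 7 × 6 + 5, so there are 6 full weeks plus 5 extra days.
Each full week contributes one Saturday: 6 so far.
The 5 extra days are Friday, Saturday, Sunday, Monday, Tuesday — 1 of them qualifies.
Total: 6 + 1 = 7.

7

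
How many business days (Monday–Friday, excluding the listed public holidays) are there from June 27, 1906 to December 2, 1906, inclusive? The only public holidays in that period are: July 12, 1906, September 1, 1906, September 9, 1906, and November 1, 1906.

111 business days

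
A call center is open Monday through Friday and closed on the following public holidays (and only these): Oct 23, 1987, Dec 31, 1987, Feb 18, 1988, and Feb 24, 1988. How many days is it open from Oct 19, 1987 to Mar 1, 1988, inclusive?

Oct 19, 1987 is a Monday.
The range spans 135 days (inclusive of both endpoints).
135 = 7 × 19 + 2, so there are 19 full weeks plus 2 extra days.
Each full week contributes 5 weekdays (Mon–Fri): 19 × 5 = 95.
The 2 extra days are Monday, Tuesday — 2 of them qualify.
Total: 95 + 2 = 97.
Holidays: Oct 23, 1987 (Fri); Dec 31, 1987 (Thu); Feb 18, 1988 (Thu); Feb 24, 1988 (Wed).
All 4 holidays fall on weekdays, so subtract 4.
Business days: 97 − 4 = 93.

93 business days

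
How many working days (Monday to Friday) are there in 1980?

1980-01-01 is a Tuesday.
That's 366 days from start to end, counting both.
366 = 7 × 52 + 2, so there are 52 full weeks plus 2 extra days.
Each full week contributes 5 weekdays (Mon–Fri): 52 × 5 = 260.
The 2 extra days are Tuesday, Wednesday — 2 of them qualify.
Total: 260 + 2 = 262.

262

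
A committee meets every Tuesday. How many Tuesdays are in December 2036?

5

Dec 1, 2036 is a Monday.
That's 31 days from start to end, counting both.
31 = 7 × 4 + 3, so there are 4 full weeks plus 3 extra days.
Each full week contributes one Tuesday: 4 so far.
The 3 extra days are Monday, Tuesday, Wednesday — 1 of them qualifies.
Total: 4 + 1 = 5.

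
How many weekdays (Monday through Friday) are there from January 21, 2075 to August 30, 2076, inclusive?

January 21, 2075 is a Monday.
From January 21, 2075 to August 30, 2076 is 588 days inclusive.
588 = 7 × 84, so the span is exactly 84 full weeks.
Each full week contributes 5 weekdays (Mon–Fri): 84 × 5 = 420.

420 weekdays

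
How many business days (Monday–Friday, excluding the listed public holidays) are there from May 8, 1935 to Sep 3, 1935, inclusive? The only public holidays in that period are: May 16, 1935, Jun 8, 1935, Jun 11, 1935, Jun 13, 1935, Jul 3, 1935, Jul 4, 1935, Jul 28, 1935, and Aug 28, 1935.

May 8, 1935 is a Wednesday.
That's 119 days from start to end, counting both.
119 = 7 × 17, so the span is exactly 17 full weeks.
Each full week contributes 5 weekdays (Mon–Fri): 17 × 5 = 85.
Total: 85.
Holidays: May 16, 1935 (Thu); Jun 8, 1935 (Sat); Jun 11, 1935 (Tue); Jun 13, 1935 (Thu); Jul 3, 1935 (Wed); Jul 4, 1935 (Thu); Jul 28, 1935 (Sun); Aug 28, 1935 (Wed).
6 of the 8 holidays fall on weekdays; the rest are weekends and were already excluded.
Business days: 85 − 6 = 79.

79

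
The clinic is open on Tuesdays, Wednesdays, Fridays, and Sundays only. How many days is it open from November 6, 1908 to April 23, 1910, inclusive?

November 6, 1908 is a Friday.
From November 6, 1908 to April 23, 1910 is 534 days inclusive.
534 = 7 × 76 + 2, so there are 76 full weeks plus 2 extra days.
Each full week contributes 4 days from the set (Tue, Wed, Fri, Sun): 76 × 4 = 304.
The 2 extra days are Friday, Saturday — 1 of them qualifies.
Total: 304 + 1 = 305.

305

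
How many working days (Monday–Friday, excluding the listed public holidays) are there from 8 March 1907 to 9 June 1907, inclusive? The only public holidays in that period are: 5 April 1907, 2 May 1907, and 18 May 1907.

64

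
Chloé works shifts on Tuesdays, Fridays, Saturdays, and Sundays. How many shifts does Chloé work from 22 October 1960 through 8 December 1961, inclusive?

236

22 October 1960 is a Saturday.
The range spans 413 days (inclusive of both endpoints).
413 = 7 × 59, so the span is exactly 59 full weeks.
Each full week contributes 4 days from the set (Tue, Fri, Sat, Sun): 59 × 4 = 236.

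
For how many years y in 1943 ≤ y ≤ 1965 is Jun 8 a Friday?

Day of week of June 8 in each year:
1943: Tue, 1944: Thu, 1945: Fri ✓, 1946: Sat, 1947: Sun, 1948: Tue, 1949: Wed, 1950: Thu, 1951: Fri ✓, 1952: Sun, 1953: Mon, 1954: Tue, 1955: Wed, 1956: Fri ✓, 1957: Sat, 1958: Sun, 1959: Mon, 1960: Wed, 1961: Thu, 1962: Fri ✓, 1963: Sat, 1964: Mon, 1965: Tue
Fridays: 1945, 1951, 1956, 1962.

4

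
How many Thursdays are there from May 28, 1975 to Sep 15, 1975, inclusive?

16 Thursdays

May 28, 1975 is a Wednesday.
The range spans 111 days (inclusive of both endpoints).
111 = 7 × 15 + 6, so there are 15 full weeks plus 6 extra days.
Each full week contributes one Thursday: 15 so far.
The 6 extra days are Wed, Thu, Fri, Sat, Sun, Mon — 1 of them qualifies.
Total: 15 + 1 = 16.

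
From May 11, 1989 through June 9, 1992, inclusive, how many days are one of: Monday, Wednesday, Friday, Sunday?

643

May 11, 1989 is a Thursday.
The range spans 1126 days (inclusive of both endpoints).
1126 = 7 × 160 + 6, so there are 160 full weeks plus 6 extra days.
Each full week contributes 4 days from the set (Mon, Wed, Fri, Sun): 160 × 4 = 640.
The 6 extra days are Thursday, Friday, Saturday, Sunday, Monday, Tuesday — 3 of them qualify.
Total: 640 + 3 = 643.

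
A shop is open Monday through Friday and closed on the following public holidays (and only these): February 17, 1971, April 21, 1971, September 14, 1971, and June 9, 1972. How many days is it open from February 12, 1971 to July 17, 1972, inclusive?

February 12, 1971 is a Friday.
The range spans 522 days (inclusive of both endpoints).
522 = 7 × 74 + 4, so there are 74 full weeks plus 4 extra days.
Each full week contributes 5 weekdays (Mon–Fri): 74 × 5 = 370.
The 4 extra days are Friday, Saturday, Sunday, Monday — 2 of them qualify.
Total: 370 + 2 = 372.
Holidays: February 17, 1971 (Wed); April 21, 1971 (Wed); September 14, 1971 (Tue); June 9, 1972 (Fri).
All 4 holidays fall on weekdays, so subtract 4.
Business days: 372 − 4 = 368.

368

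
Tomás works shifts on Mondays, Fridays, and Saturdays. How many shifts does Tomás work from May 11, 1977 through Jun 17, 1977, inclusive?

May 11, 1977 is a Wednesday.
The range spans 38 days (inclusive of both endpoints).
38 = 7 × 5 + 3, so there are 5 full weeks plus 3 extra days.
Each full week contributes 3 days from the set (Mon, Fri, Sat): 5 × 3 = 15.
The 3 extra days are Wednesday, Thursday, Friday — 1 of them qualifies.
Total: 15 + 1 = 16.

16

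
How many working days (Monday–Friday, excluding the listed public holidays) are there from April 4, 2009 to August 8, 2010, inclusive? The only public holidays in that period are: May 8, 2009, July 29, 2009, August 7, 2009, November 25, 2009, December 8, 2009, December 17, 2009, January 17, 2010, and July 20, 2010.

343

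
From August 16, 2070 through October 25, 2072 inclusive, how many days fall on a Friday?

August 16, 2070 is a Saturday.
That's 802 days from start to end, counting both.
802 = 7 × 114 + 4, so there are 114 full weeks plus 4 extra days.
Each full week contributes one Friday: 114 so far.
The 4 extra days are Sat, Sun, Mon, Tue — none qualify.
Total: 114 + 0 = 114.

114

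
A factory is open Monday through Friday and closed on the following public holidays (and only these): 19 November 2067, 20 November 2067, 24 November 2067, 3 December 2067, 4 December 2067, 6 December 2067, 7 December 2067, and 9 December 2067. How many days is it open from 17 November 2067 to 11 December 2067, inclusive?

13

17 November 2067 is a Thursday.
That's 25 days from start to end, counting both.
25 = 7 × 3 + 4, so there are 3 full weeks plus 4 extra days.
Each full week contributes 5 weekdays (Mon–Fri): 3 × 5 = 15.
The 4 extra days are Thu, Fri, Sat, Sun — 2 of them qualify.
Total: 15 + 2 = 17.
Holidays: 19 November 2067 (Sat); 20 November 2067 (Sun); 24 November 2067 (Thu); 3 December 2067 (Sat); 4 December 2067 (Sun); 6 December 2067 (Tue); 7 December 2067 (Wed); 9 December 2067 (Fri).
4 of the 8 holidays fall on weekdays; the rest are weekends and were already excluded.
Business days: 17 − 4 = 13.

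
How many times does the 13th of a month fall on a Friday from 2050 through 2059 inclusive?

16

Friday-the-13ths by year:
2050: May
2051: Jan, Oct
2052: Sep, Dec
2053: Jun
2054: Feb, Mar, Nov
2055: Aug
2056: Oct
2057: Apr, Jul
2058: Sep, Dec
2059: Jun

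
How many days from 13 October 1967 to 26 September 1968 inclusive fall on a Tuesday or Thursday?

13 October 1967 is a Friday.
The range spans 350 days (inclusive of both endpoints).
350 = 7 × 50, so the span is exactly 50 full weeks.
Each full week contributes 2 days from the set (Tue, Thu): 50 × 2 = 100.

100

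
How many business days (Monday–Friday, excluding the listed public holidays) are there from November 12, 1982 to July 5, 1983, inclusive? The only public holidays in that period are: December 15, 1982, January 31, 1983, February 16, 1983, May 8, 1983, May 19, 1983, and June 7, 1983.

163 business days

November 12, 1982 is a Friday.
That's 236 days from start to end, counting both.
236 = 7 × 33 + 5, so there are 33 full weeks plus 5 extra days.
Each full week contributes 5 weekdays (Mon–Fri): 33 × 5 = 165.
The 5 extra days are Friday, Saturday, Sunday, Monday, Tuesday — 3 of them qualify.
Total: 165 + 3 = 168.
Holidays: December 15, 1982 (Wed); January 31, 1983 (Mon); February 16, 1983 (Wed); May 8, 1983 (Sun); May 19, 1983 (Thu); June 7, 1983 (Tue).
5 of the 6 holidays fall on weekdays; the rest are weekends and were already excluded.
Business days: 168 − 5 = 163.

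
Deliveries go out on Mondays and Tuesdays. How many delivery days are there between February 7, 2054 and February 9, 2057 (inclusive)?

314

February 7, 2054 is a Saturday.
From February 7, 2054 to February 9, 2057 is 1099 days inclusive.
1099 = 7 × 157, so the span is exactly 157 full weeks.
Each full week contributes 2 days from the set (Mon, Tue): 157 × 2 = 314.
Total: 314.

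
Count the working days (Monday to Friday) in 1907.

1 January 1907 is a Tuesday.
The range spans 365 days (inclusive of both endpoints).
365 = 7 × 52 + 1, so there are 52 full weeks plus 1 extra day.
Each full week contributes 5 weekdays (Mon–Fri): 52 × 5 = 260.
The 1 extra day is Tuesday — 1 of them qualifies.
Total: 260 + 1 = 261.

261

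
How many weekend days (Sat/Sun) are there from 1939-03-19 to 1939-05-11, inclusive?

15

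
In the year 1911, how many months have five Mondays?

4

A month has five Mondays exactly when Monday falls within its first (length − 28) days.
Jan: 31 days, starts Sun → 5 of Sun, Mon, Tue ✓
Feb: 28 days, starts Wed → 5 of (none)
Mar: 31 days, starts Wed → 5 of Wed, Thu, Fri
Apr: 30 days, starts Sat → 5 of Sat, Sun
May: 31 days, starts Mon → 5 of Mon, Tue, Wed ✓
Jun: 30 days, starts Thu → 5 of Thu, Fri
Jul: 31 days, starts Sat → 5 of Sat, Sun, Mon ✓
Aug: 31 days, starts Tue → 5 of Tue, Wed, Thu
Sep: 30 days, starts Fri → 5 of Fri, Sat
Oct: 31 days, starts Sun → 5 of Sun, Mon, Tue ✓
Nov: 30 days, starts Wed → 5 of Wed, Thu
Dec: 31 days, starts Fri → 5 of Fri, Sat, Sun
Months with five Mondays: Jan, May, Jul, Oct.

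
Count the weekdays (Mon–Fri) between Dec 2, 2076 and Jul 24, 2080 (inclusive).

951

Dec 2, 2076 is a Wednesday.
From Dec 2, 2076 to Jul 24, 2080 is 1331 days inclusive.
1331 = 7 × 190 + 1, so there are 190 full weeks plus 1 extra day.
Each full week contributes 5 weekdays (Mon–Fri): 190 × 5 = 950.
The 1 extra day is Wed — 1 of them qualifies.
Total: 950 + 1 = 951.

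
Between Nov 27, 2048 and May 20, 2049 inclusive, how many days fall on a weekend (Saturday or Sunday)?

50

Nov 27, 2048 is a Friday.
From Nov 27, 2048 to May 20, 2049 is 175 days inclusive.
175 = 7 × 25, so the span is exactly 25 full weeks.
Each full week contributes 2 weekend days (Sat, Sun): 25 × 2 = 50.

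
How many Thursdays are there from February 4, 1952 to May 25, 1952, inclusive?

16

February 4, 1952 is a Monday.
From February 4, 1952 to May 25, 1952 is 112 days inclusive.
112 = 7 × 16, so the span is exactly 16 full weeks.
Each full week contributes one Thursday: 16 so far.
Total: 16.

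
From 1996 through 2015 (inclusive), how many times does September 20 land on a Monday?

Day of week of September 20 in each year:
1996: Fri, 1997: Sat, 1998: Sun, 1999: Mon ✓, 2000: Wed, 2001: Thu, 2002: Fri, 2003: Sat, 2004: Mon ✓, 2005: Tue, 2006: Wed, 2007: Thu, 2008: Sat, 2009: Sun, 2010: Mon ✓, 2011: Tue, 2012: Thu, 2013: Fri, 2014: Sat, 2015: Sun
Mondays: 1999, 2004, 2010.

3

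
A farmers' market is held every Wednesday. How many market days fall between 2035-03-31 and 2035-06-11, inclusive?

2035-03-31 is a Saturday.
From 2035-03-31 to 2035-06-11 is 73 days inclusive.
73 = 7 × 10 + 3, so there are 10 full weeks plus 3 extra days.
Each full week contributes one Wednesday: 10 so far.
The 3 extra days are Sat, Sun, Mon — none qualify.
Total: 10 + 0 = 10.

10 Wednesdays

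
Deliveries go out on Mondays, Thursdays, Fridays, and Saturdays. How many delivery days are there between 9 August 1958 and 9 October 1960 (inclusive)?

453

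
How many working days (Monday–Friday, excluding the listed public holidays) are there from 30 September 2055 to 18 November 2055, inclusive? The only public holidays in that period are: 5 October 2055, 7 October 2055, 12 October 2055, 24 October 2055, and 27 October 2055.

30 September 2055 is a Thursday.
The range spans 50 days (inclusive of both endpoints).
50 = 7 × 7 + 1, so there are 7 full weeks plus 1 extra day.
Each full week contributes 5 weekdays (Mon–Fri): 7 × 5 = 35.
The 1 extra day is Thu — 1 of them qualifies.
Total: 35 + 1 = 36.
Holidays: 5 October 2055 (Tue); 7 October 2055 (Thu); 12 October 2055 (Tue); 24 October 2055 (Sun); 27 October 2055 (Wed).
4 of the 5 holidays fall on weekdays; the rest are weekends and were already excluded.
Business days: 36 − 4 = 32.

32 working days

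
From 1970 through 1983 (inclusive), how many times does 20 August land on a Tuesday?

1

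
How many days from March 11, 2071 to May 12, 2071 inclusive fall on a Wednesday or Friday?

18

March 11, 2071 is a Wednesday.
From March 11, 2071 to May 12, 2071 is 63 days inclusive.
63 = 7 × 9, so the span is exactly 9 full weeks.
Each full week contributes 2 days from the set (Wed, Fri): 9 × 2 = 18.
Total: 18.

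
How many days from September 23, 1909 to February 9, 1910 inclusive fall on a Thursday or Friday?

40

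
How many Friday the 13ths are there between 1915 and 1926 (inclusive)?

19

Friday-the-13ths by year:
1915: Aug
1916: Oct
1917: Apr, Jul
1918: Sep, Dec
1919: Jun
1920: Feb, Aug
1921: May
1922: Jan, Oct
1923: Apr, Jul
1924: Jun
1925: Feb, Mar, Nov
1926: Aug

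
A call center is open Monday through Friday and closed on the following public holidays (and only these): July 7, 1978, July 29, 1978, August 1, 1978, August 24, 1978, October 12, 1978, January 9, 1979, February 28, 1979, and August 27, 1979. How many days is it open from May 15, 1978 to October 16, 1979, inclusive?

May 15, 1978 is a Monday.
From May 15, 1978 to October 16, 1979 is 520 days inclusive.
520 = 7 × 74 + 2, so there are 74 full weeks plus 2 extra days.
Each full week contributes 5 weekdays (Mon–Fri): 74 × 5 = 370.
The 2 extra days are Monday, Tuesday — 2 of them qualify.
Total: 370 + 2 = 372.
Holidays: July 7, 1978 (Fri); July 29, 1978 (Sat); August 1, 1978 (Tue); August 24, 1978 (Thu); October 12, 1978 (Thu); January 9, 1979 (Tue); February 28, 1979 (Wed); August 27, 1979 (Mon).
7 of the 8 holidays fall on weekdays; the rest are weekends and were already excluded.
Business days: 372 − 7 = 365.

365 working days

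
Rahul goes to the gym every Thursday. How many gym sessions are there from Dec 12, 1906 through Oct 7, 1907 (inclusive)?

Dec 12, 1906 is a Wednesday.
The range spans 300 days (inclusive of both endpoints).
300 = 7 × 42 + 6, so there are 42 full weeks plus 6 extra days.
Each full week contributes one Thursday: 42 so far.
The 6 extra days are Wednesday, Thursday, Friday, Saturday, Sunday, Monday — 1 of them qualifies.
Total: 42 + 1 = 43.

43 Thursdays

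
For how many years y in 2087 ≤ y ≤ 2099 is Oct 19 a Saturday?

1

Day of week of October 19 in each year:
2087: Sun, 2088: Tue, 2089: Wed, 2090: Thu, 2091: Fri, 2092: Sun, 2093: Mon, 2094: Tue, 2095: Wed, 2096: Fri, 2097: Sat ✓, 2098: Sun, 2099: Mon
Saturdays: 2097.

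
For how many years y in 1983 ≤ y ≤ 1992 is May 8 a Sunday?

2

Day of week of May 8 in each year:
1983: Sun ✓, 1984: Tue, 1985: Wed, 1986: Thu, 1987: Fri, 1988: Sun ✓, 1989: Mon, 1990: Tue, 1991: Wed, 1992: Fri
Sundays: 1983, 1988.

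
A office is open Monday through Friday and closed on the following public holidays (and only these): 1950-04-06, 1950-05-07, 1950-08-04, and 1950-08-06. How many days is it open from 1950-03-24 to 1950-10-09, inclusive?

1950-03-24 is a Friday.
The range spans 200 days (inclusive of both endpoints).
200 = 7 × 28 + 4, so there are 28 full weeks plus 4 extra days.
Each full week contributes 5 weekdays (Mon–Fri): 28 × 5 = 140.
The 4 extra days are Friday, Saturday, Sunday, Monday — 2 of them qualify.
Total: 140 + 2 = 142.
Holidays: 1950-04-06 (Thu); 1950-05-07 (Sun); 1950-08-04 (Fri); 1950-08-06 (Sun).
2 of the 4 holidays fall on weekdays; the rest are weekends and were already excluded.
Business days: 142 − 2 = 140.

140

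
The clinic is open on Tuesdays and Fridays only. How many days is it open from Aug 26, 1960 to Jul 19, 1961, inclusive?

94

Aug 26, 1960 is a Friday.
The range spans 328 days (inclusive of both endpoints).
328 = 7 × 46 + 6, so there are 46 full weeks plus 6 extra days.
Each full week contributes 2 days from the set (Tue, Fri): 46 × 2 = 92.
The 6 extra days are Friday, Saturday, Sunday, Monday, Tuesday, Wednesday — 2 of them qualify.
Total: 92 + 2 = 94.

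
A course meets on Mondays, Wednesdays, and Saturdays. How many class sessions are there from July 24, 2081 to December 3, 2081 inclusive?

July 24, 2081 is a Thursday.
That's 133 days from start to end, counting both.
133 = 7 × 19, so the span is exactly 19 full weeks.
Each full week contributes 3 days from the set (Mon, Wed, Sat): 19 × 3 = 57.
Total: 57.

57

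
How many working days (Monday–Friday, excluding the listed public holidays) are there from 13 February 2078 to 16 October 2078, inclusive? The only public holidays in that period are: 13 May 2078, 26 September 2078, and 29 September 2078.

13 February 2078 is a Sunday.
From 13 February 2078 to 16 October 2078 is 246 days inclusive.
246 = 7 × 35 + 1, so there are 35 full weeks plus 1 extra day.
Each full week contributes 5 weekdays (Mon–Fri): 35 × 5 = 175.
The 1 extra day is Sun — none qualify.
Total: 175 + 0 = 175.
Holidays: 13 May 2078 (Fri); 26 September 2078 (Mon); 29 September 2078 (Thu).
All 3 holidays fall on weekdays, so subtract 3.
Business days: 175 − 3 = 172.

172 working days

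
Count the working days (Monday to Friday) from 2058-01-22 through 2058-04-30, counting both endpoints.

2058-01-22 is a Tuesday.
That's 99 days from start to end, counting both.
99 = 7 × 14 + 1, so there are 14 full weeks plus 1 extra day.
Each full week contributes 5 weekdays (Mon–Fri): 14 × 5 = 70.
The 1 extra day is Tuesday — 1 of them qualifies.
Total: 70 + 1 = 71.

71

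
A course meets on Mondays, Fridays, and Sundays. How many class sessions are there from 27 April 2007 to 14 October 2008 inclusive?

27 April 2007 is a Friday.
That's 537 days from start to end, counting both.
537 = 7 × 76 + 5, so there are 76 full weeks plus 5 extra days.
Each full week contributes 3 days from the set (Mon, Fri, Sun): 76 × 3 = 228.
The 5 extra days are Friday, Saturday, Sunday, Monday, Tuesday — 3 of them qualify.
Total: 228 + 3 = 231.

231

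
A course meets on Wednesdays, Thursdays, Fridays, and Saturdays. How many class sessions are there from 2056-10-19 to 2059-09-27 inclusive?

615

2056-10-19 is a Thursday.
The range spans 1074 days (inclusive of both endpoints).
1074 = 7 × 153 + 3, so there are 153 full weeks plus 3 extra days.
Each full week contributes 4 days from the set (Wed, Thu, Fri, Sat): 153 × 4 = 612.
The 3 extra days are Thursday, Friday, Saturday — 3 of them qualify.
Total: 612 + 3 = 615.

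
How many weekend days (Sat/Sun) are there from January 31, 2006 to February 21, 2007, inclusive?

January 31, 2006 is a Tuesday.
The range spans 387 days (inclusive of both endpoints).
387 = 7 × 55 + 2, so there are 55 full weeks plus 2 extra days.
Each full week contributes 2 weekend days (Sat, Sun): 55 × 2 = 110.
The 2 extra days are Tuesday, Wednesday — none qualify.
Total: 110 + 0 = 110.

110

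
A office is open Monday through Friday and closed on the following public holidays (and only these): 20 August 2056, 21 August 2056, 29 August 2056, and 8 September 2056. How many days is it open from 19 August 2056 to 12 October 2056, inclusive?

19 August 2056 is a Saturday.
That's 55 days from start to end, counting both.
55 = 7 × 7 + 6, so there are 7 full weeks plus 6 extra days.
Each full week contributes 5 weekdays (Mon–Fri): 7 × 5 = 35.
The 6 extra days are Saturday, Sunday, Monday, Tuesday, Wednesday, Thursday — 4 of them qualify.
Total: 35 + 4 = 39.
Holidays: 20 August 2056 (Sun); 21 August 2056 (Mon); 29 August 2056 (Tue); 8 September 2056 (Fri).
3 of the 4 holidays fall on weekdays; the rest are weekends and were already excluded.
Business days: 39 − 3 = 36.

36 working days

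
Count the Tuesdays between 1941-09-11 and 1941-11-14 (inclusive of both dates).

1941-09-11 is a Thursday.
That's 65 days from start to end, counting both.
65 = 7 × 9 + 2, so there are 9 full weeks plus 2 extra days.
Each full week contributes one Tuesday: 9 so far.
The 2 extra days are Thursday, Friday — none qualify.
Total: 9 + 0 = 9.

9 Tuesdays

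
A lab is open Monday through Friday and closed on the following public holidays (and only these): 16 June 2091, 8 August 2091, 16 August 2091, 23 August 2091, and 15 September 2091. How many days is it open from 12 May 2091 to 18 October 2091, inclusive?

12 May 2091 is a Saturday.
From 12 May 2091 to 18 October 2091 is 160 days inclusive.
160 = 7 × 22 + 6, so there are 22 full weeks plus 6 extra days.
Each full week contributes 5 weekdays (Mon–Fri): 22 × 5 = 110.
The 6 extra days are Saturday, Sunday, Monday, Tuesday, Wednesday, Thursday — 4 of them qualify.
Total: 110 + 4 = 114.
Holidays: 16 June 2091 (Sat); 8 August 2091 (Wed); 16 August 2091 (Thu); 23 August 2091 (Thu); 15 September 2091 (Sat).
3 of the 5 holidays fall on weekdays; the rest are weekends and were already excluded.
Business days: 114 − 3 = 111.

111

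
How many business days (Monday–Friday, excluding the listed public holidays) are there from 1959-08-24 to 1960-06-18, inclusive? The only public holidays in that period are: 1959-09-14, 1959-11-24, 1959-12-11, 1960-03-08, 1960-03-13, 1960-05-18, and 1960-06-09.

1959-08-24 is a Monday.
That's 300 days from start to end, counting both.
300 = 7 × 42 + 6, so there are 42 full weeks plus 6 extra days.
Each full week contributes 5 weekdays (Mon–Fri): 42 × 5 = 210.
The 6 extra days are Monday, Tuesday, Wednesday, Thursday, Friday, Saturday — 5 of them qualify.
Total: 210 + 5 = 215.
Holidays: 1959-09-14 (Mon); 1959-11-24 (Tue); 1959-12-11 (Fri); 1960-03-08 (Tue); 1960-03-13 (Sun); 1960-05-18 (Wed); 1960-06-09 (Thu).
6 of the 7 holidays fall on weekdays; the rest are weekends and were already excluded.
Business days: 215 − 6 = 209.

209 business days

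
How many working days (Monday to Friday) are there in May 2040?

23

1 May 2040 is a Tuesday.
From 1 May 2040 to 31 May 2040 is 31 days inclusive.
31 = 7 × 4 + 3, so there are 4 full weeks plus 3 extra days.
Each full week contributes 5 weekdays (Mon–Fri): 4 × 5 = 20.
The 3 extra days are Tue, Wed, Thu — 3 of them qualify.
Total: 20 + 3 = 23.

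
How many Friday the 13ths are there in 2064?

1

The 13th falls on a Friday when the month's 13th has weekday Fri.
Jan 13 is Sun; Feb 13 is Wed; Mar 13 is Thu; Apr 13 is Sun; May 13 is Tue; Jun 13 is Fri ✓; Jul 13 is Sun; Aug 13 is Wed; Sep 13 is Sat; Oct 13 is Mon; Nov 13 is Thu; Dec 13 is Sat.
Friday the 13ths: Jun.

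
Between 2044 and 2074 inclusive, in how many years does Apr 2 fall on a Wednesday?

4

Day of week of April 2 in each year:
2044: Sat, 2045: Sun, 2046: Mon, 2047: Tue, 2048: Thu, 2049: Fri, 2050: Sat, 2051: Sun, 2052: Tue, 2053: Wed ✓, 2054: Thu, 2055: Fri, 2056: Sun, 2057: Mon, 2058: Tue, 2059: Wed ✓, 2060: Fri, 2061: Sat, 2062: Sun, 2063: Mon, 2064: Wed ✓, 2065: Thu, 2066: Fri, 2067: Sat, 2068: Mon, 2069: Tue, 2070: Wed ✓, 2071: Thu, 2072: Sat, 2073: Sun, 2074: Mon
Wednesdays: 2053, 2059, 2064, 2070.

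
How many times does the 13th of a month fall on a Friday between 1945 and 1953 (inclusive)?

16

Friday-the-13ths by year:
1945: Apr, Jul
1946: Sep, Dec
1947: Jun
1948: Feb, Aug
1949: May
1950: Jan, Oct
1951: Apr, Jul
1952: Jun
1953: Feb, Mar, Nov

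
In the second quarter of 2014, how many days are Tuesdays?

2014-04-01 is a Tuesday.
The range spans 91 days (inclusive of both endpoints).
91 = 7 × 13, so the span is exactly 13 full weeks.
Each full week contributes one Tuesday: 13 so far.

13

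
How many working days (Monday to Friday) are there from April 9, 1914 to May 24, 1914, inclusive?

April 9, 1914 is a Thursday.
That's 46 days from start to end, counting both.
46 = 7 × 6 + 4, so there are 6 full weeks plus 4 extra days.
Each full week contributes 5 weekdays (Mon–Fri): 6 × 5 = 30.
The 4 extra days are Thu, Fri, Sat, Sun — 2 of them qualify.
Total: 30 + 2 = 32.

32 weekdays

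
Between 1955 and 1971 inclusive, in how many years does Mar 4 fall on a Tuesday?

2

Day of week of March 4 in each year:
1955: Fri, 1956: Sun, 1957: Mon, 1958: Tue ✓, 1959: Wed, 1960: Fri, 1961: Sat, 1962: Sun, 1963: Mon, 1964: Wed, 1965: Thu, 1966: Fri, 1967: Sat, 1968: Mon, 1969: Tue ✓, 1970: Wed, 1971: Thu
Tuesdays: 1958, 1969.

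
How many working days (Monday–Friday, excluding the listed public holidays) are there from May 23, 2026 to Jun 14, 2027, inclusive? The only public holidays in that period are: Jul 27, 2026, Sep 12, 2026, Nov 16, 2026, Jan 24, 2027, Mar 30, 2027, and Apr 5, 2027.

272

May 23, 2026 is a Saturday.
That's 388 days from start to end, counting both.
388 = 7 × 55 + 3, so there are 55 full weeks plus 3 extra days.
Each full week contributes 5 weekdays (Mon–Fri): 55 × 5 = 275.
The 3 extra days are Saturday, Sunday, Monday — 1 of them qualifies.
Total: 275 + 1 = 276.
Holidays: Jul 27, 2026 (Mon); Sep 12, 2026 (Sat); Nov 16, 2026 (Mon); Jan 24, 2027 (Sun); Mar 30, 2027 (Tue); Apr 5, 2027 (Mon).
4 of the 6 holidays fall on weekdays; the rest are weekends and were already excluded.
Business days: 276 − 4 = 272.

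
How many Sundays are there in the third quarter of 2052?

1 July 2052 is a Monday.
The range spans 92 days (inclusive of both endpoints).
92 = 7 × 13 + 1, so there are 13 full weeks plus 1 extra day.
Each full week contributes one Sunday: 13 so far.
The 1 extra day is Mon — none qualify.
Total: 13 + 0 = 13.

13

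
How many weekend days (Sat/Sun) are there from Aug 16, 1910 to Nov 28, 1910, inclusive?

30

Aug 16, 1910 is a Tuesday.
The range spans 105 days (inclusive of both endpoints).
105 = 7 × 15, so the span is exactly 15 full weeks.
Each full week contributes 2 weekend days (Sat, Sun): 15 × 2 = 30.
Total: 30.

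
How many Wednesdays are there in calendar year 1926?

52

Jan 1, 1926 is a Friday.
From Jan 1, 1926 to Dec 31, 1926 is 365 days inclusive.
365 = 7 × 52 + 1, so there are 52 full weeks plus 1 extra day.
Each full week contributes one Wednesday: 52 so far.
The 1 extra day is Fri — none qualify.
Total: 52 + 0 = 52.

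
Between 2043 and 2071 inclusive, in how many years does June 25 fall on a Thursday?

5

Day of week of June 25 in each year:
2043: Thu ✓, 2044: Sat, 2045: Sun, 2046: Mon, 2047: Tue, 2048: Thu ✓, 2049: Fri, 2050: Sat, 2051: Sun, 2052: Tue, 2053: Wed, 2054: Thu ✓, 2055: Fri, 2056: Sun, 2057: Mon, 2058: Tue, 2059: Wed, 2060: Fri, 2061: Sat, 2062: Sun, 2063: Mon, 2064: Wed, 2065: Thu ✓, 2066: Fri, 2067: Sat, 2068: Mon, 2069: Tue, 2070: Wed, 2071: Thu ✓
Thursdays: 2043, 2048, 2054, 2065, 2071.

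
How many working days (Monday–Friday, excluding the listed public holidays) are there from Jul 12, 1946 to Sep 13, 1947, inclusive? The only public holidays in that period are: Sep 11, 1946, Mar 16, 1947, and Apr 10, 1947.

Jul 12, 1946 is a Friday.
From Jul 12, 1946 to Sep 13, 1947 is 429 days inclusive.
429 = 7 × 61 + 2, so there are 61 full weeks plus 2 extra days.
Each full week contributes 5 weekdays (Mon–Fri): 61 × 5 = 305.
The 2 extra days are Fri, Sat — 1 of them qualifies.
Total: 305 + 1 = 306.
Holidays: Sep 11, 1946 (Wed); Mar 16, 1947 (Sun); Apr 10, 1947 (Thu).
2 of the 3 holidays fall on weekdays; the rest are weekends and were already excluded.
Business days: 306 − 2 = 304.

304 working days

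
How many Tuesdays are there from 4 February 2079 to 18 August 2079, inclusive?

4 February 2079 is a Saturday.
That's 196 days from start to end, counting both.
196 = 7 × 28, so the span is exactly 28 full weeks.
Each full week contributes one Tuesday: 28 so far.

28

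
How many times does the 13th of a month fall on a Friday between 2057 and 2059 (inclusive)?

5

Friday-the-13ths by year:
2057: Apr, Jul
2058: Sep, Dec
2059: Jun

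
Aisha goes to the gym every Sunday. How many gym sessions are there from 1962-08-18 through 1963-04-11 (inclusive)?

1962-08-18 is a Saturday.
The range spans 237 days (inclusive of both endpoints).
237 = 7 × 33 + 6, so there are 33 full weeks plus 6 extra days.
Each full week contributes one Sunday: 33 so far.
The 6 extra days are Saturday, Sunday, Monday, Tuesday, Wednesday, Thursday — 1 of them qualifies.
Total: 33 + 1 = 34.

34 Sundays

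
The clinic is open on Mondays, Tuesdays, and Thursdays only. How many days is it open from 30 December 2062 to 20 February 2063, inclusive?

30 December 2062 is a Saturday.
From 30 December 2062 to 20 February 2063 is 53 days inclusive.
53 = 7 × 7 + 4, so there are 7 full weeks plus 4 extra days.
Each full week contributes 3 days from the set (Mon, Tue, Thu): 7 × 3 = 21.
The 4 extra days are Sat, Sun, Mon, Tue — 2 of them qualify.
Total: 21 + 2 = 23.

23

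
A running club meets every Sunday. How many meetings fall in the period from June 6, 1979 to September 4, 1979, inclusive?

13

June 6, 1979 is a Wednesday.
That's 91 days from start to end, counting both.
91 = 7 × 13, so the span is exactly 13 full weeks.
Each full week contributes one Sunday: 13 so far.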